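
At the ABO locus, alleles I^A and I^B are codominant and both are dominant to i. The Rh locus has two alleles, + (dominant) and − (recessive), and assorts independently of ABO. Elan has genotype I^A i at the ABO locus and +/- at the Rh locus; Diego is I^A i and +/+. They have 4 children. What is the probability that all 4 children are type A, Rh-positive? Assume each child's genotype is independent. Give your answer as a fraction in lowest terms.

ABO cross I^A i × I^A i → 1/4 O, 3/4 A.
Rh cross +/- × +/+ → 1 Rh+; so P(type A, Rh-positive) = 3/4 × 1 = 3/4 per child.
All 4 independent: (3/4)^4 = 81/256.

81/256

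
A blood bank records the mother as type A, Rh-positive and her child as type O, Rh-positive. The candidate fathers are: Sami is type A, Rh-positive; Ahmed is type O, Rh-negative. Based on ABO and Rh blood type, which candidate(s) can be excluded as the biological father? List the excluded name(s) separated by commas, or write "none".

A candidate is excluded only if no genotype consistent with his phenotype could produce a type O, Rh-positive child with a type A, Rh-positive mother.
Every candidate has at least one consistent genotype combination, so none can be excluded.

none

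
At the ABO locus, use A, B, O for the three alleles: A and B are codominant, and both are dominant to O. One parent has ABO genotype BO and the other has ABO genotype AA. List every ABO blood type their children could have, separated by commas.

Gametes from BO × AA give offspring ABO genotypes AB, AO, i.e. phenotypes A, AB.

A, AB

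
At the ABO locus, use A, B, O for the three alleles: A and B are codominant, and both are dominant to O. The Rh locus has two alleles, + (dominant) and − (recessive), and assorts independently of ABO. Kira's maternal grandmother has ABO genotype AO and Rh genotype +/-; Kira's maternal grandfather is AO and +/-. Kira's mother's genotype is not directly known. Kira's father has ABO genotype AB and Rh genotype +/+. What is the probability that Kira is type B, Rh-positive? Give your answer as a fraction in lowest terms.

1/4

Kira's mother's ABO genotype from AO × AO: 1/4 AA, 1/2 AO, 1/4 OO.
Crossing each possibility with the father AB and summing P(type B): 1/4·0 + 1/2·1/4 + 1/4·1/2 = 1/4.
Similarly for Rh via the mother's Rh distribution: P(Rh+) = 1.
Independent loci: 1/4 × 1 = 1/4.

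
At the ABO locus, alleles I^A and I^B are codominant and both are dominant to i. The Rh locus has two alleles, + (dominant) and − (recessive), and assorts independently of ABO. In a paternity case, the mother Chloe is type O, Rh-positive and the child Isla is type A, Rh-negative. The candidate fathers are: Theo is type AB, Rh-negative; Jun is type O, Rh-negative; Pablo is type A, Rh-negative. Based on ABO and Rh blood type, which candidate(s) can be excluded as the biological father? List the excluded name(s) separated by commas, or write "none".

Jun

A candidate is excluded only if no genotype consistent with his phenotype could produce a type A, Rh-negative child with a type O, Rh-positive mother.
Jun (type O, Rh-): no genotype consistent with that phenotype can produce a type-A Rh- child with a type-O mother.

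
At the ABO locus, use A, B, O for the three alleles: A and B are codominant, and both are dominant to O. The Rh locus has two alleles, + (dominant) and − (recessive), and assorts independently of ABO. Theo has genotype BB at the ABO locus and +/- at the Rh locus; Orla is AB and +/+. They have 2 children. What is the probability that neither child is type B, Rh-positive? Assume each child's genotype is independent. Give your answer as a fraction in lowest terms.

1/4

ABO cross BB × AB → 1/2 B, 1/2 AB.
Rh cross +/- × +/+ → 1 Rh+; so P(type B, Rh-positive) = 1/2 × 1 = 1/2 per child.
P(not type B, Rh-positive) = 1/2 for one child; (1/2)^2 = 1/4.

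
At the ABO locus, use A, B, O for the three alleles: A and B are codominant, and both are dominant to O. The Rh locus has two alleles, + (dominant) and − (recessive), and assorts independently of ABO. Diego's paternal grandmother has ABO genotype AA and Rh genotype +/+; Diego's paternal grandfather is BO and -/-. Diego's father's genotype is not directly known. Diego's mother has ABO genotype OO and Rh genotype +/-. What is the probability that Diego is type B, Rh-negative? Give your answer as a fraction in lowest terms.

1/16

Diego's father's ABO genotype from AA × BO: 1/2 AB, 1/2 AO.
Crossing each possibility with the mother OO and summing P(type B): 1/2·1/2 + 1/2·0 = 1/4.
Similarly for Rh via the father's Rh distribution: P(Rh-) = 1/4.
Independent loci: 1/4 × 1/4 = 1/16.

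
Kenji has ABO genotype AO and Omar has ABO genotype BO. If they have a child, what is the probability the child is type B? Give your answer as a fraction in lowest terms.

1/4

ABO cross AO × BO → offspring phenotypes: 1/4 O, 1/4 A, 1/4 B, 1/4 AB.
So P(type B) = 1/4.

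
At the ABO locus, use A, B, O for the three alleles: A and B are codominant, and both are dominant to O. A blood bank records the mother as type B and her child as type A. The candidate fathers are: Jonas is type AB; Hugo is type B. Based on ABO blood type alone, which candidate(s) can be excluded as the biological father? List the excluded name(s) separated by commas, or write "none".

Hugo

A candidate is excluded only if no genotype consistent with his phenotype could produce a type A child with a type B mother.
Hugo (type B): no genotype consistent with that phenotype can produce a type-A child with a type-B mother.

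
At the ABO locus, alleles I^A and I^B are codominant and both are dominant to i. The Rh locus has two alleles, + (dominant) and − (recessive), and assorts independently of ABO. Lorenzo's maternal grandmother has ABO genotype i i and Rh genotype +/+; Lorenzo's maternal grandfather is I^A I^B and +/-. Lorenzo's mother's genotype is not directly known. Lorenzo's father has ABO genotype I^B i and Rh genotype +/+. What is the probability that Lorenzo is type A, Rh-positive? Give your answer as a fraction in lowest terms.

1/8

Lorenzo's mother's ABO genotype from i i × I^A I^B: 1/2 I^A i, 1/2 I^B i.
Crossing each possibility with the father I^B i and summing P(type A): 1/2·1/4 + 1/2·0 = 1/8.
Similarly for Rh via the mother's Rh distribution: P(Rh+) = 1.
Independent loci: 1/8 × 1 = 1/8.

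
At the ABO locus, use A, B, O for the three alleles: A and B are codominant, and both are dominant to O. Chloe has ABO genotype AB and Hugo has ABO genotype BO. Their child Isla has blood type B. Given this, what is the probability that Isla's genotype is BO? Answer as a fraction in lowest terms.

1/2

Cross AB × BO → 1/4 AB, 1/4 AO, 1/4 BB, 1/4 BO.
Type-B genotypes among offspring: BB (1/4), BO (1/4); total 1/2.
P(BO | type B) = (1/4) / (1/2) = 1/2.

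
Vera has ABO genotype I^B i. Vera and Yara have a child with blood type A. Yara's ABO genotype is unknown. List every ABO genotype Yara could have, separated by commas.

For each candidate genotype of Yara, check whether crossing it with I^B i can produce every observed child phenotype.
  I^A I^A → possible child types {A, AB} ✓
  I^A I^B → possible child types {A, B, AB} ✓
  I^A i → possible child types {O, A, B, AB} ✓
  I^B I^B → possible child types {B} ✗
  I^B i → possible child types {O, B} ✗
  i i → possible child types {O, B} ✗

I^A I^A, I^A I^B, I^A i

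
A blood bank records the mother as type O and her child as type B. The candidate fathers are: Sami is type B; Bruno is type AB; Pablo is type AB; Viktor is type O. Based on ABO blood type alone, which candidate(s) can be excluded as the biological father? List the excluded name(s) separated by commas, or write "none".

A candidate is excluded only if no genotype consistent with his phenotype could produce a type B child with a type O mother.
Viktor (type O): no genotype consistent with that phenotype can produce a type-B child with a type-O mother.

Viktor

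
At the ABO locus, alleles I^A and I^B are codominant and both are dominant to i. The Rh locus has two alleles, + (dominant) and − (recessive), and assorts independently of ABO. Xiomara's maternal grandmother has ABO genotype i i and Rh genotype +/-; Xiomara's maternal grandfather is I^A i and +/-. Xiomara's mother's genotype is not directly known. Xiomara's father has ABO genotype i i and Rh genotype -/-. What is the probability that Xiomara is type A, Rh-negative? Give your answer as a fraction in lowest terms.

Xiomara's mother's ABO genotype from i i × I^A i: 1/2 I^A i, 1/2 i i.
Crossing each possibility with the father i i and summing P(type A): 1/2·1/2 + 1/2·0 = 1/4.
Similarly for Rh via the mother's Rh distribution: P(Rh-) = 1/2.
Independent loci: 1/4 × 1/2 = 1/8.

1/8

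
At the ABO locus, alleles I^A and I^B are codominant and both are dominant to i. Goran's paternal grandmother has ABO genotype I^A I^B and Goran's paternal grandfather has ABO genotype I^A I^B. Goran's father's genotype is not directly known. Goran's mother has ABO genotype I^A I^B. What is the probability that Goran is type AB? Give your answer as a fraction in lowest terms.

1/2

Goran's father's ABO genotype from I^A I^B × I^A I^B: 1/4 I^A I^A, 1/2 I^A I^B, 1/4 I^B I^B.
Crossing each possibility with the mother I^A I^B and summing P(type AB): 1/4·1/2 + 1/2·1/2 + 1/4·1/2 = 1/2.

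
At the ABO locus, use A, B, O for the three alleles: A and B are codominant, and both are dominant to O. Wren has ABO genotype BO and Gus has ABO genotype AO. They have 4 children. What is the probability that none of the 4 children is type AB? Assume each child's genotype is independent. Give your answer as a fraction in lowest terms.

81/256

ABO cross BO × AO → 1/4 O, 1/4 A, 1/4 B, 1/4 AB.
So P(type AB) = 1/4 per child.
P(not type AB) = 3/4 for one child; (3/4)^4 = 81/256.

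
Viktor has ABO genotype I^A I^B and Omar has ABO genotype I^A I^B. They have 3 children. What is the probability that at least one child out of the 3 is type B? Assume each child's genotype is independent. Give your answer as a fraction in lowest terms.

37/64

ABO cross I^A I^B × I^A I^B → 1/4 A, 1/4 B, 1/2 AB.
So P(type B) = 1/4 per child.
P(none) = (3/4)^3 = 27/64; P(at least one) = 1 − 27/64 = 37/64.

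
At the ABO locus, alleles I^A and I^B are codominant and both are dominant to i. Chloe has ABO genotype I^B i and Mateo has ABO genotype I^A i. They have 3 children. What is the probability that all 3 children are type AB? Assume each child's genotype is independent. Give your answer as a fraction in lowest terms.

ABO cross I^B i × I^A i → 1/4 O, 1/4 A, 1/4 B, 1/4 AB.
So P(type AB) = 1/4 per child.
All 3 independent: (1/4)^3 = 1/64.

1/64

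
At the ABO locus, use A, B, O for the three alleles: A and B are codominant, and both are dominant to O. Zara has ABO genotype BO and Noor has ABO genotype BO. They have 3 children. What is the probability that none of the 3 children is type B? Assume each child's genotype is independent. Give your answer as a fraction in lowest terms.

1/64

ABO cross BO × BO → 1/4 O, 3/4 B.
So P(type B) = 3/4 per child.
P(not type B) = 1/4 for one child; (1/4)^3 = 1/64.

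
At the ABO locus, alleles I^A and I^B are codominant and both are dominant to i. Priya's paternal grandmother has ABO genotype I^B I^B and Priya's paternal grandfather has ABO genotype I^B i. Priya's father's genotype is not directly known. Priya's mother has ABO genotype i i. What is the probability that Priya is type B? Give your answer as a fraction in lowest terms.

3/4

Priya's father's ABO genotype from I^B I^B × I^B i: 1/2 I^B I^B, 1/2 I^B i.
Crossing each possibility with the mother i i and summing P(type B): 1/2·1 + 1/2·1/2 = 3/4.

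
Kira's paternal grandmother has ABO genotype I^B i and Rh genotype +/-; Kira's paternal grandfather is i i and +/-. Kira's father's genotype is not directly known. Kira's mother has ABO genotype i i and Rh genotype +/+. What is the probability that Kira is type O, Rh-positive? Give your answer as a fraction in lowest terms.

Kira's father's ABO genotype from I^B i × i i: 1/2 I^B i, 1/2 i i.
Crossing each possibility with the mother i i and summing P(type O): 1/2·1/2 + 1/2·1 = 3/4.
Similarly for Rh via the father's Rh distribution: P(Rh+) = 1.
Independent loci: 3/4 × 1 = 3/4.

3/4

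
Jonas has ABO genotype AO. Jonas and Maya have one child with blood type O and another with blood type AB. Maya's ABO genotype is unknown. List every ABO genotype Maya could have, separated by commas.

BO

For each candidate genotype of Maya, check whether crossing it with AO can produce every observed child phenotype.
  AA → possible child types {A} ✗
  AB → possible child types {A, B, AB} ✗
  AO → possible child types {O, A} ✗
  BB → possible child types {B, AB} ✗
  BO → possible child types {O, A, B, AB} ✓
  OO → possible child types {O, A} ✗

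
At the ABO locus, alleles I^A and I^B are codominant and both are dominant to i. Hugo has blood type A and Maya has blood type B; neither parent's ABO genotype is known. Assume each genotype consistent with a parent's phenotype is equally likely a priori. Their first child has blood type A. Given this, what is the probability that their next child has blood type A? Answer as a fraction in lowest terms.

Possible genotypes: Hugo ∈ {I^A I^A, I^A i}; Maya ∈ {I^B I^B, I^B i}.
Weight each parental genotype pair by prior × P(type-A child):
  I^A I^A × I^B i: posterior weight 2/3; P(next child type A) = 1/2.
  I^A i × I^B i: posterior weight 1/3; P(next child type A) = 1/4.
Weighted sum = 5/12.

5/12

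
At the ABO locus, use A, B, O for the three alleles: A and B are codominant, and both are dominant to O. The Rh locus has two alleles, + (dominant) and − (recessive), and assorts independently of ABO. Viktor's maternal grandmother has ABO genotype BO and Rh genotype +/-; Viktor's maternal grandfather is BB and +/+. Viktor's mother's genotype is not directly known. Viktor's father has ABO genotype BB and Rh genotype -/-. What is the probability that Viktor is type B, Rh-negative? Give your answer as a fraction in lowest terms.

Viktor's mother's ABO genotype from BO × BB: 1/2 BB, 1/2 BO.
Crossing each possibility with the father BB and summing P(type B): 1/2·1 + 1/2·1 = 1.
Similarly for Rh via the mother's Rh distribution: P(Rh-) = 1/4.
Independent loci: 1 × 1/4 = 1/4.

1/4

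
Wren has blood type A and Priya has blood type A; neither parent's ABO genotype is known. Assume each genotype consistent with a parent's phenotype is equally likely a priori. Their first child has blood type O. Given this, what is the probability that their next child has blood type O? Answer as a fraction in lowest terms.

1/4

Possible genotypes: Wren ∈ {I^A I^A, I^A i}; Priya ∈ {I^A I^A, I^A i}.
Weight each parental genotype pair by prior × P(type-O child):
  I^A i × I^A i: posterior weight 1; P(next child type O) = 1/4.
Weighted sum = 1/4.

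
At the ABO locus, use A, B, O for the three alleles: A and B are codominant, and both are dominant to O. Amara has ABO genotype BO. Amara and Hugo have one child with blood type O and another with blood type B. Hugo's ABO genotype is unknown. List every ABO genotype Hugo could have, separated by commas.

AO, BO, OO

For each candidate genotype of Hugo, check whether crossing it with BO can produce every observed child phenotype.
  AA → possible child types {A, AB} ✗
  AB → possible child types {A, B, AB} ✗
  AO → possible child types {O, A, B, AB} ✓
  BB → possible child types {B} ✗
  BO → possible child types {O, B} ✓
  OO → possible child types {O, B} ✓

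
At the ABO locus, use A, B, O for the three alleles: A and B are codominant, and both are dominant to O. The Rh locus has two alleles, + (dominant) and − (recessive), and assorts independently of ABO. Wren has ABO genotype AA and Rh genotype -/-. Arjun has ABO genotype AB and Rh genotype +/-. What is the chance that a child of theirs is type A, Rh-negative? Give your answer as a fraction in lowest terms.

ABO cross AA × AB → offspring phenotypes: 1/2 A, 1/2 AB.
Rh cross -/- × +/- → 1/2 Rh+, 1/2 Rh-.
Independent loci: P(type A, Rh-negative) = 1/2 × 1/2 = 1/4.

1/4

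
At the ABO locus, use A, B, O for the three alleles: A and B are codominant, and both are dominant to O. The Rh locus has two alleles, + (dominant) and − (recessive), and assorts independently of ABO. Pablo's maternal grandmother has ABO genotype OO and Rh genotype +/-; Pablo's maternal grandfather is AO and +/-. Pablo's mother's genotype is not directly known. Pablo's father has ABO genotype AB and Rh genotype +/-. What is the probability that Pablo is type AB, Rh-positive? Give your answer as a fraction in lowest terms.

3/32

Pablo's mother's ABO genotype from OO × AO: 1/2 AO, 1/2 OO.
Crossing each possibility with the father AB and summing P(type AB): 1/2·1/4 + 1/2·0 = 1/8.
Similarly for Rh via the mother's Rh distribution: P(Rh+) = 3/4.
Independent loci: 1/8 × 3/4 = 3/32.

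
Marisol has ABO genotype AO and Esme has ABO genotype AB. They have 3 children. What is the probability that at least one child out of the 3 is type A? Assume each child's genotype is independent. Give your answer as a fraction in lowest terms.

7/8

ABO cross AO × AB → 1/2 A, 1/4 B, 1/4 AB.
So P(type A) = 1/2 per child.
P(none) = (1/2)^3 = 1/8; P(at least one) = 1 − 1/8 = 7/8.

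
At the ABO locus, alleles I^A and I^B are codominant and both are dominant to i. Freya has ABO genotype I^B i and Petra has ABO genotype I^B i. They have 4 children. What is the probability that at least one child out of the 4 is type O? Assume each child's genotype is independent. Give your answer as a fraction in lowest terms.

ABO cross I^B i × I^B i → 1/4 O, 3/4 B.
So P(type O) = 1/4 per child.
P(none) = (3/4)^4 = 81/256; P(at least one) = 1 − 81/256 = 175/256.

175/256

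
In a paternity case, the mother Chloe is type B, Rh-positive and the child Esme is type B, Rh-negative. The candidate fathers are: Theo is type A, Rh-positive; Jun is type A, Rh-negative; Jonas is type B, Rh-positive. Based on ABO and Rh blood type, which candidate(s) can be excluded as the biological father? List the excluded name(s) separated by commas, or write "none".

A candidate is excluded only if no genotype consistent with his phenotype could produce a type B, Rh-negative child with a type B, Rh-positive mother.
Every candidate has at least one consistent genotype combination, so none can be excluded.

none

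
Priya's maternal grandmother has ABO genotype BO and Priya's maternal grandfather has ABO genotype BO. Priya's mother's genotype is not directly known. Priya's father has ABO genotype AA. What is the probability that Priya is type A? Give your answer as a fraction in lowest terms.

1/2

Priya's mother's ABO genotype from BO × BO: 1/4 BB, 1/2 BO, 1/4 OO.
Crossing each possibility with the father AA and summing P(type A): 1/4·0 + 1/2·1/2 + 1/4·1 = 1/2.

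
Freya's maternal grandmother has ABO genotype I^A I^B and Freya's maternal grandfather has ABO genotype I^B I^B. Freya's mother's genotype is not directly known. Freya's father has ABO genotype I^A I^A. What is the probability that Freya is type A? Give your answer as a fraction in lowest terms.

Freya's mother's ABO genotype from I^A I^B × I^B I^B: 1/2 I^A I^B, 1/2 I^B I^B.
Crossing each possibility with the father I^A I^A and summing P(type A): 1/2·1/2 + 1/2·0 = 1/4.

1/4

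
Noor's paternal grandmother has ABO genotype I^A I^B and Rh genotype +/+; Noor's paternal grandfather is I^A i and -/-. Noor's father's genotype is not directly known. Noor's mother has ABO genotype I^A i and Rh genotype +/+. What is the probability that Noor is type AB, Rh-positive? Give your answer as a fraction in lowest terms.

Noor's father's ABO genotype from I^A I^B × I^A i: 1/4 I^A I^A, 1/4 I^A I^B, 1/4 I^A i, 1/4 I^B i.
Crossing each possibility with the mother I^A i and summing P(type AB): 1/4·0 + 1/4·1/4 + 1/4·0 + 1/4·1/4 = 1/8.
Similarly for Rh via the father's Rh distribution: P(Rh+) = 1.
Independent loci: 1/8 × 1 = 1/8.

1/8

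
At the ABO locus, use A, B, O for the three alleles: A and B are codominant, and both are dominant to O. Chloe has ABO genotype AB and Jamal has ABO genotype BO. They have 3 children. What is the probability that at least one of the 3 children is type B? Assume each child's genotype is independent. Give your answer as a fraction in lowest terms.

ABO cross AB × BO → 1/4 A, 1/2 B, 1/4 AB.
So P(type B) = 1/2 per child.
P(none) = (1/2)^3 = 1/8; P(at least one) = 1 − 1/8 = 7/8.

7/8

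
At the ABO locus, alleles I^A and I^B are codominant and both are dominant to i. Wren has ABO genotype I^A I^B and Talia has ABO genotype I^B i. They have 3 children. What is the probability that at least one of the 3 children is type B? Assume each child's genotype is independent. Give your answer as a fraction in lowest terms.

7/8

ABO cross I^A I^B × I^B i → 1/4 A, 1/2 B, 1/4 AB.
So P(type B) = 1/2 per child.
P(none) = (1/2)^3 = 1/8; P(at least one) = 1 − 1/8 = 7/8.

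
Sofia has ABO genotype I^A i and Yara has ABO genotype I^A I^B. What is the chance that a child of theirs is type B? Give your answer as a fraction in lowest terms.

1/4

ABO cross I^A i × I^A I^B → offspring phenotypes: 1/2 A, 1/4 B, 1/4 AB.
So P(type B) = 1/4.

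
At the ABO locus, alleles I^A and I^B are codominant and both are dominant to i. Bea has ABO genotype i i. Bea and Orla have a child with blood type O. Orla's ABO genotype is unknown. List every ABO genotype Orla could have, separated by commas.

I^A i, I^B i, i i

For each candidate genotype of Orla, check whether crossing it with i i can produce every observed child phenotype.
  I^A I^A → possible child types {A} ✗
  I^A I^B → possible child types {A, B} ✗
  I^A i → possible child types {O, A} ✓
  I^B I^B → possible child types {B} ✗
  I^B i → possible child types {O, B} ✓
  i i → possible child types {O} ✓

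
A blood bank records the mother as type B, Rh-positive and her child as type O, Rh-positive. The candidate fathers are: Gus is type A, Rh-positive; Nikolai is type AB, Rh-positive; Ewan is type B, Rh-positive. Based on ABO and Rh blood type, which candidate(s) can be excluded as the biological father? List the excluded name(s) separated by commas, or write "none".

Nikolai

A candidate is excluded only if no genotype consistent with his phenotype could produce a type O, Rh-positive child with a type B, Rh-positive mother.
Nikolai (type AB, Rh+): no genotype consistent with that phenotype can produce a type-O Rh+ child with a type-B mother.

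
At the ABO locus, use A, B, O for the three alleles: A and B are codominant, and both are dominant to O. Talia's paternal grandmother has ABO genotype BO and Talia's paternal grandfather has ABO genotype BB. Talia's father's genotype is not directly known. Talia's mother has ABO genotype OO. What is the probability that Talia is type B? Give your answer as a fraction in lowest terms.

3/4

Talia's father's ABO genotype from BO × BB: 1/2 BB, 1/2 BO.
Crossing each possibility with the mother OO and summing P(type B): 1/2·1 + 1/2·1/2 = 3/4.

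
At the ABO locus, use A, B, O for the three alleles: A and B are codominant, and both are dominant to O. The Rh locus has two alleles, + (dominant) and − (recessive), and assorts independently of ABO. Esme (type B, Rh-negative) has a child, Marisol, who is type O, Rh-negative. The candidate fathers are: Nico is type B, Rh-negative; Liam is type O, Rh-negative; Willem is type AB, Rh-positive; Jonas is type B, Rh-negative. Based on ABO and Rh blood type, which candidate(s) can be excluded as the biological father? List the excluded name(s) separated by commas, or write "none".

Willem

A candidate is excluded only if no genotype consistent with his phenotype could produce a type O, Rh-negative child with a type B, Rh-negative mother.
Willem (type AB, Rh+): no genotype consistent with that phenotype can produce a type-O Rh- child with a type-B mother.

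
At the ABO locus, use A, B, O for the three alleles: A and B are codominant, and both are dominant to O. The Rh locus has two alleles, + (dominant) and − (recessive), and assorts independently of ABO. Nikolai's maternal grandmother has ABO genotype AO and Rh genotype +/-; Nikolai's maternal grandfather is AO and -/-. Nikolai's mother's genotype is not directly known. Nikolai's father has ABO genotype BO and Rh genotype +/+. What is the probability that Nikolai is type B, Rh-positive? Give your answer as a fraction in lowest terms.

1/4

Nikolai's mother's ABO genotype from AO × AO: 1/4 AA, 1/2 AO, 1/4 OO.
Crossing each possibility with the father BO and summing P(type B): 1/4·0 + 1/2·1/4 + 1/4·1/2 = 1/4.
Similarly for Rh via the mother's Rh distribution: P(Rh+) = 1.
Independent loci: 1/4 × 1 = 1/4.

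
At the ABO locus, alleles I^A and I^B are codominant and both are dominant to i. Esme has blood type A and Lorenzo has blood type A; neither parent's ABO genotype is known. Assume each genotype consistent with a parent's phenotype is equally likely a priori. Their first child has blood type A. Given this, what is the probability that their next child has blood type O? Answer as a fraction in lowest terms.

1/20

Possible genotypes: Esme ∈ {I^A I^A, I^A i}; Lorenzo ∈ {I^A I^A, I^A i}.
Weight each parental genotype pair by prior × P(type-A child):
  I^A I^A × I^A I^A: posterior weight 4/15; P(next child type O) = 0.
  I^A I^A × I^A i: posterior weight 4/15; P(next child type O) = 0.
  I^A i × I^A I^A: posterior weight 4/15; P(next child type O) = 0.
  I^A i × I^A i: posterior weight 1/5; P(next child type O) = 1/4.
Weighted sum = 1/20.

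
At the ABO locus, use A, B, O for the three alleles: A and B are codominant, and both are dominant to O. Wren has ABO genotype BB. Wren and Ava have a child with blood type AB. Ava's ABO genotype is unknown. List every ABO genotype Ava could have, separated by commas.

For each candidate genotype of Ava, check whether crossing it with BB can produce every observed child phenotype.
  AA → possible child types {AB} ✓
  AB → possible child types {B, AB} ✓
  AO → possible child types {B, AB} ✓
  BB → possible child types {B} ✗
  BO → possible child types {B} ✗
  OO → possible child types {B} ✗

AA, AB, AO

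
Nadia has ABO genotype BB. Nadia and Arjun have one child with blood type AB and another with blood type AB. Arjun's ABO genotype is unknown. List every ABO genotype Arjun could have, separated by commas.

For each candidate genotype of Arjun, check whether crossing it with BB can produce every observed child phenotype.
  AA → possible child types {AB} ✓
  AB → possible child types {B, AB} ✓
  AO → possible child types {B, AB} ✓
  BB → possible child types {B} ✗
  BO → possible child types {B} ✗
  OO → possible child types {B} ✗

AA, AB, AO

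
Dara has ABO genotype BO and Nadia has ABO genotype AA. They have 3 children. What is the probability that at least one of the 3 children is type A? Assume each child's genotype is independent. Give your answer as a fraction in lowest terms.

7/8

ABO cross BO × AA → 1/2 A, 1/2 AB.
So P(type A) = 1/2 per child.
P(none) = (1/2)^3 = 1/8; P(at least one) = 1 − 1/8 = 7/8.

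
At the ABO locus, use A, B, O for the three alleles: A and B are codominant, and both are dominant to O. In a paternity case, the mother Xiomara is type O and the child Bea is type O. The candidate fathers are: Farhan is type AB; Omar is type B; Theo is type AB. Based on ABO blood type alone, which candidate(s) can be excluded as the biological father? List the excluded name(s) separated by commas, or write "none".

A candidate is excluded only if no genotype consistent with his phenotype could produce a type O child with a type O mother.
Farhan (type AB): no genotype consistent with that phenotype can produce a type-O child with a type-O mother.
Theo (type AB): no genotype consistent with that phenotype can produce a type-O child with a type-O mother.

Farhan, Theo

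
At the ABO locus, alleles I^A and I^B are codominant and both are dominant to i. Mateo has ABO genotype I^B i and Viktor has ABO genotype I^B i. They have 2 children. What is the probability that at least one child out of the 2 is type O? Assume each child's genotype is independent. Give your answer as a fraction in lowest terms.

ABO cross I^B i × I^B i → 1/4 O, 3/4 B.
So P(type O) = 1/4 per child.
P(none) = (3/4)^2 = 9/16; P(at least one) = 1 − 9/16 = 7/16.

7/16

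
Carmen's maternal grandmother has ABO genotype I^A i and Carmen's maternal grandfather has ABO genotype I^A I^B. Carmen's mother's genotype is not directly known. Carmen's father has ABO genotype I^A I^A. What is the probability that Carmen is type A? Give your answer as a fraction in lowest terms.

3/4

Carmen's mother's ABO genotype from I^A i × I^A I^B: 1/4 I^A I^A, 1/4 I^A I^B, 1/4 I^A i, 1/4 I^B i.
Crossing each possibility with the father I^A I^A and summing P(type A): 1/4·1 + 1/4·1/2 + 1/4·1 + 1/4·1/2 = 3/4.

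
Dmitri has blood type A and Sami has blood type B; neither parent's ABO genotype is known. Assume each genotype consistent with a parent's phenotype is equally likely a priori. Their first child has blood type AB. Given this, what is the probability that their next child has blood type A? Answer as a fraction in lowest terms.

Possible genotypes: Dmitri ∈ {I^A I^A, I^A i}; Sami ∈ {I^B I^B, I^B i}.
Weight each parental genotype pair by prior × P(type-AB child):
  I^A I^A × I^B I^B: posterior weight 4/9; P(next child type A) = 0.
  I^A I^A × I^B i: posterior weight 2/9; P(next child type A) = 1/2.
  I^A i × I^B I^B: posterior weight 2/9; P(next child type A) = 0.
  I^A i × I^B i: posterior weight 1/9; P(next child type A) = 1/4.
Weighted sum = 5/36.

5/36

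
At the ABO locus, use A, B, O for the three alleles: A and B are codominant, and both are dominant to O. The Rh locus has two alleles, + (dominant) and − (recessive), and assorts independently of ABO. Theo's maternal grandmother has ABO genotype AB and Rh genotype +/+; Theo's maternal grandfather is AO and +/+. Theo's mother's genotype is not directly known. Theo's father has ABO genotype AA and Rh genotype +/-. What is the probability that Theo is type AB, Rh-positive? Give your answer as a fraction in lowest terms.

1/4

Theo's mother's ABO genotype from AB × AO: 1/4 AA, 1/4 AB, 1/4 AO, 1/4 BO.
Crossing each possibility with the father AA and summing P(type AB): 1/4·0 + 1/4·1/2 + 1/4·0 + 1/4·1/2 = 1/4.
Similarly for Rh via the mother's Rh distribution: P(Rh+) = 1.
Independent loci: 1/4 × 1 = 1/4.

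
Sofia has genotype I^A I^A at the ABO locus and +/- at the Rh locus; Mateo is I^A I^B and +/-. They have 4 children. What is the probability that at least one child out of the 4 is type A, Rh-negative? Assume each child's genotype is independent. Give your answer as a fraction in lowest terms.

1695/4096

ABO cross I^A I^A × I^A I^B → 1/2 A, 1/2 AB.
Rh cross +/- × +/- → 3/4 Rh+, 1/4 Rh-; so P(type A, Rh-negative) = 1/2 × 1/4 = 1/8 per child.
P(none) = (7/8)^4 = 2401/4096; P(at least one) = 1 − 2401/4096 = 1695/4096.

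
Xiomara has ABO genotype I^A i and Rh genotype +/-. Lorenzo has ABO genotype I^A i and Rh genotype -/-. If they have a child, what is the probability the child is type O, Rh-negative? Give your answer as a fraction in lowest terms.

ABO cross I^A i × I^A i → offspring phenotypes: 1/4 O, 3/4 A.
Rh cross +/- × -/- → 1/2 Rh+, 1/2 Rh-.
Independent loci: P(type O, Rh-negative) = 1/4 × 1/2 = 1/8.

1/8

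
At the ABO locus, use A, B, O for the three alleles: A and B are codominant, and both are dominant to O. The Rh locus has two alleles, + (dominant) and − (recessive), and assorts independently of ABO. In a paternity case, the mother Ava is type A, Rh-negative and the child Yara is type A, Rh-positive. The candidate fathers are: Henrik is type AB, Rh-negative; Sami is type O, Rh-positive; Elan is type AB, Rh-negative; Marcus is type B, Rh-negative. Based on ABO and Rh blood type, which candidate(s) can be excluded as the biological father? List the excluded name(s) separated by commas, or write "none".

Henrik, Elan, Marcus

A candidate is excluded only if no genotype consistent with his phenotype could produce a type A, Rh-positive child with a type A, Rh-negative mother.
Henrik (type AB, Rh-): no genotype consistent with that phenotype can produce a type-A Rh+ child with a type-A mother.
Elan (type AB, Rh-): no genotype consistent with that phenotype can produce a type-A Rh+ child with a type-A mother.
Marcus (type B, Rh-): no genotype consistent with that phenotype can produce a type-A Rh+ child with a type-A mother.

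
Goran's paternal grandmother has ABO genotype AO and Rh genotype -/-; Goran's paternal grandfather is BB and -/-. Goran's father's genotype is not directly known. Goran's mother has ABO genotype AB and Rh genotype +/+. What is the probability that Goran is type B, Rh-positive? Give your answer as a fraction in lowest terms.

3/8

Goran's father's ABO genotype from AO × BB: 1/2 AB, 1/2 BO.
Crossing each possibility with the mother AB and summing P(type B): 1/2·1/4 + 1/2·1/2 = 3/8.
Similarly for Rh via the father's Rh distribution: P(Rh+) = 1.
Independent loci: 3/8 × 1 = 3/8.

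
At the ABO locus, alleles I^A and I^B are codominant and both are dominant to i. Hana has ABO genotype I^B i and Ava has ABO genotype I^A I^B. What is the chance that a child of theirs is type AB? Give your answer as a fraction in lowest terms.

ABO cross I^B i × I^A I^B → offspring phenotypes: 1/4 A, 1/2 B, 1/4 AB.
So P(type AB) = 1/4.

1/4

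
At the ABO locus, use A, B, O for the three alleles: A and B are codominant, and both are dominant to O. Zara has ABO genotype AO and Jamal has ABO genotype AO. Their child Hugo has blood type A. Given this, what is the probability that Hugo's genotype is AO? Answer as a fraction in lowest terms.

2/3

Cross AO × AO → 1/4 AA, 1/2 AO, 1/4 OO.
Type-A genotypes among offspring: AA (1/4), AO (1/2); total 3/4.
P(AO | type A) = (1/2) / (3/4) = 2/3.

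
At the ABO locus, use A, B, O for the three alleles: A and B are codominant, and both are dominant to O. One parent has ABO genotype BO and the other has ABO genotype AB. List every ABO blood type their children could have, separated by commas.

Gametes from BO × AB give offspring ABO genotypes AB, AO, BB, BO, i.e. phenotypes A, B, AB.

A, B, AB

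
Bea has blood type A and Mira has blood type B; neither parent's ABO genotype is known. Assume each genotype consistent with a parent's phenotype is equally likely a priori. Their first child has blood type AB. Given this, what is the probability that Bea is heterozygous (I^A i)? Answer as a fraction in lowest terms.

1/3

Possible genotypes: Bea ∈ {I^A I^A, I^A i}; Mira ∈ {I^B I^B, I^B i}.
Weight each parental genotype pair by prior × P(type-AB child):
  I^A I^A × I^B I^B: posterior weight 4/9.
  I^A I^A × I^B i: posterior weight 2/9.
  I^A i × I^B I^B: posterior weight 2/9.
  I^A i × I^B i: posterior weight 1/9.
Sum the posterior weight over pairs where Bea is I^A i: 1/3.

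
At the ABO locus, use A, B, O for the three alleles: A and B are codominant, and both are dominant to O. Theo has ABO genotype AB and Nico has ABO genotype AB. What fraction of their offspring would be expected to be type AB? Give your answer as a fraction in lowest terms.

ABO cross AB × AB → offspring phenotypes: 1/4 A, 1/4 B, 1/2 AB.
So P(type AB) = 1/2.

1/2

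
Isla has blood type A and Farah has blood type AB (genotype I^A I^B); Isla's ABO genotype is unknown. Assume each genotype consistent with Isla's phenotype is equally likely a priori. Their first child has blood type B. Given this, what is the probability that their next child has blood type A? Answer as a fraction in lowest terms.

Possible genotypes: Isla ∈ {I^A I^A, I^A i}; Farah ∈ {I^A I^B}.
Weight each parental genotype pair by prior × P(type-B child):
  I^A i × I^A I^B: posterior weight 1; P(next child type A) = 1/2.
Weighted sum = 1/2.

1/2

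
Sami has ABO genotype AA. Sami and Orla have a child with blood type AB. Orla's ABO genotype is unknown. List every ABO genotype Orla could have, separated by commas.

For each candidate genotype of Orla, check whether crossing it with AA can produce every observed child phenotype.
  AA → possible child types {A} ✗
  AB → possible child types {A, AB} ✓
  AO → possible child types {A} ✗
  BB → possible child types {AB} ✓
  BO → possible child types {A, AB} ✓
  OO → possible child types {A} ✗

AB, BB, BO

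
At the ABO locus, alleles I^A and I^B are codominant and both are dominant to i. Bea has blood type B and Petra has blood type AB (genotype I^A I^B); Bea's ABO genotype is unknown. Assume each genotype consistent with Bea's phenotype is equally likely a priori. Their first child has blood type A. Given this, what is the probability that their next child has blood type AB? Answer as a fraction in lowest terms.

1/4

Possible genotypes: Bea ∈ {I^B I^B, I^B i}; Petra ∈ {I^A I^B}.
Weight each parental genotype pair by prior × P(type-A child):
  I^B i × I^A I^B: posterior weight 1; P(next child type AB) = 1/4.
Weighted sum = 1/4.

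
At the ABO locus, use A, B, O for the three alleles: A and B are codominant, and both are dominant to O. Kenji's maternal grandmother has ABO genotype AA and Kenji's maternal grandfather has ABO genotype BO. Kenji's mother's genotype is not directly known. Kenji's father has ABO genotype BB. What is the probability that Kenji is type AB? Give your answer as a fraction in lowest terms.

1/2

Kenji's mother's ABO genotype from AA × BO: 1/2 AB, 1/2 AO.
Crossing each possibility with the father BB and summing P(type AB): 1/2·1/2 + 1/2·1/2 = 1/2.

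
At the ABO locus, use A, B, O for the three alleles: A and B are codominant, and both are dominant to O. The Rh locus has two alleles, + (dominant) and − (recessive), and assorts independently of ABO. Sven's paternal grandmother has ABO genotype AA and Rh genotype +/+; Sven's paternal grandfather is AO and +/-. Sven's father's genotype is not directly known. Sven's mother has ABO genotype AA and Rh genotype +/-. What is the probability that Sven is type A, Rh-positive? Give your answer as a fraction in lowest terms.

Sven's father's ABO genotype from AA × AO: 1/2 AA, 1/2 AO.
Crossing each possibility with the mother AA and summing P(type A): 1/2·1 + 1/2·1 = 1.
Similarly for Rh via the father's Rh distribution: P(Rh+) = 7/8.
Independent loci: 1 × 7/8 = 7/8.

7/8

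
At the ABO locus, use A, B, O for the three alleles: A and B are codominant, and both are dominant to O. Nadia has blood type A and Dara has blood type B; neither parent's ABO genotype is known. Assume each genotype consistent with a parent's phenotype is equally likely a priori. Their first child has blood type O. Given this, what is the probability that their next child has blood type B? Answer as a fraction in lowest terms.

1/4

Possible genotypes: Nadia ∈ {AA, AO}; Dara ∈ {BB, BO}.
Weight each parental genotype pair by prior × P(type-O child):
  AO × BO: posterior weight 1; P(next child type B) = 1/4.
Weighted sum = 1/4.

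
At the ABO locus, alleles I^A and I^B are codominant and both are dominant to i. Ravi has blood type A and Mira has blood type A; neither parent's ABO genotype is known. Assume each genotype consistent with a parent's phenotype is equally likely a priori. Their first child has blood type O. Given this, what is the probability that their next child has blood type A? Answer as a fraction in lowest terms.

Possible genotypes: Ravi ∈ {I^A I^A, I^A i}; Mira ∈ {I^A I^A, I^A i}.
Weight each parental genotype pair by prior × P(type-O child):
  I^A i × I^A i: posterior weight 1; P(next child type A) = 3/4.
Weighted sum = 3/4.

3/4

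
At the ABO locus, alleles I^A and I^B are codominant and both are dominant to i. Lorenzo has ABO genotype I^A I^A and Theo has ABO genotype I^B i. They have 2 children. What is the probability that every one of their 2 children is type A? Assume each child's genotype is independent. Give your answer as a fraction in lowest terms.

ABO cross I^A I^A × I^B i → 1/2 A, 1/2 AB.
So P(type A) = 1/2 per child.
All 2 independent: (1/2)^2 = 1/4.

1/4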